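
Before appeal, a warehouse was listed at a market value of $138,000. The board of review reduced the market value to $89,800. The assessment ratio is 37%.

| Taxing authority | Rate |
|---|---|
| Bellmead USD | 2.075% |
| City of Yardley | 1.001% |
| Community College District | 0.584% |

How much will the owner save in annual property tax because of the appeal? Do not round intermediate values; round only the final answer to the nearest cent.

Old assessed value = $138,000 × 0.37 = $51,060
New assessed value = $89,800 × 0.37 = $33,226
Combined rate = 0.02075 + 0.01001 + 0.00584 = 0.0366
Old tax = $51,060 × 0.0366 = $1,868.796
New tax = $33,226 × 0.0366 = $1,216.0716
Reduction = $1,868.796 − $1,216.0716 = $652.7244

$652.72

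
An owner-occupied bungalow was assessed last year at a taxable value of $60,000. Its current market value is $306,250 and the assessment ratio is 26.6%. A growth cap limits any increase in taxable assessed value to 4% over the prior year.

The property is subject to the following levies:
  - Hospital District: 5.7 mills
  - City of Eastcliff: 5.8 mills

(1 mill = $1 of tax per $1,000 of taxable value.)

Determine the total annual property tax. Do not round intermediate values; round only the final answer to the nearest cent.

Uncapped assessed value = $306,250 × 0.266 = $81,462.5
Cap limit = $60,000 × 1.04 = $62,400
Taxable assessed value = min($81,462.5, $62,400) = $62,400 (cap binds)
Hospital District: $62,400 × 0.0057 = $355.68
City of Eastcliff: $62,400 × 0.0058 = $361.92
Total = $717.6

$717.60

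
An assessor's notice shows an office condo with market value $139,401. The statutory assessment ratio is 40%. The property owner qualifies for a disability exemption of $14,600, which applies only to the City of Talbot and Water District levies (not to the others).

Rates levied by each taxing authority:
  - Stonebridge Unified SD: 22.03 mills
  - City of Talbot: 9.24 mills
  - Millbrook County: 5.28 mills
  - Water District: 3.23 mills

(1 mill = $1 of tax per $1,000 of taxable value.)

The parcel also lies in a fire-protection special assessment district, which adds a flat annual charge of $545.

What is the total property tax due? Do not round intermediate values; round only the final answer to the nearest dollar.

$2,581

Assessed value = $139,401 × 0.4 = $55,760.4
Stonebridge Unified SD: $55,760.4 × 0.02203 = $1,228.401612
City of Talbot: ($55,760.4 − $14,600) × 0.00924 = $41,160.4 × 0.00924 = $380.322096
Millbrook County: $55,760.4 × 0.00528 = $294.414912
Water District: ($55,760.4 − $14,600) × 0.00323 = $41,160.4 × 0.00323 = $132.948092
Levies subtotal = $2,036.086712
Total = $2,036.086712 + $545 = $2,581.086712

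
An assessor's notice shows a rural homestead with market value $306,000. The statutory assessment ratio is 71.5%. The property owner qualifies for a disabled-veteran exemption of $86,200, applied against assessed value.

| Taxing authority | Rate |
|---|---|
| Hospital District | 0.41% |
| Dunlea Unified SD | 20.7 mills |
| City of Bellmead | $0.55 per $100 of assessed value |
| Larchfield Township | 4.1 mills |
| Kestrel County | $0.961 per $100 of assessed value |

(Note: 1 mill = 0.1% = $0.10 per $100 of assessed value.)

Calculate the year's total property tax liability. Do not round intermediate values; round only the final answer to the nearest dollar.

Assessed value = $306,000 × 0.715 = $218,790
Taxable value = $218,790 − $86,200 = $132,590
Hospital District: $132,590 × 0.0041 = $543.619
Dunlea Unified SD: $132,590 × 0.0207 = $2,744.613
City of Bellmead: $132,590 × 0.0055 = $729.245
Larchfield Township: $132,590 × 0.0041 = $543.619
Kestrel County: $132,590 × 0.00961 = $1,274.1899
Total = $5,835.2859

$5,835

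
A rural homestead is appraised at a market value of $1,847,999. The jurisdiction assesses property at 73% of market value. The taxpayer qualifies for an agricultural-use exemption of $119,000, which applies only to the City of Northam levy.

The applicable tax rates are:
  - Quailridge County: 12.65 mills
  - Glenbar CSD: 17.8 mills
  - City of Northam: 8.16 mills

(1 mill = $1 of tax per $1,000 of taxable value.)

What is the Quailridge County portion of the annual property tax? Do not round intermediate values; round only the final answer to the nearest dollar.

$17,065

Assessed value = $1,847,999 × 0.73 = $1,349,039.27
Quailridge County taxable value = $1,349,039.27 (exemption does not apply)
Quailridge County levy = $1,349,039.27 × 0.01265 = $17,065.3467655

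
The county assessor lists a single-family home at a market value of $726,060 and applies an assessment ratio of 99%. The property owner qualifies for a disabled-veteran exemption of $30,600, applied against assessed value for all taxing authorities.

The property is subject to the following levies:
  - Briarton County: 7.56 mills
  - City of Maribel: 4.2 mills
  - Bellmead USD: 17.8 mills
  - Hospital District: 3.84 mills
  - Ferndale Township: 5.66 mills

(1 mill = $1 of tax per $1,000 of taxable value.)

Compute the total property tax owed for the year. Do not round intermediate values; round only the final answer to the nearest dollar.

Assessed value = $726,060 × 0.99 = $718,799.4
Taxable value = $718,799.4 − $30,600 = $688,199.4
Briarton County: $688,199.4 × 0.00756 = $5,202.787464
City of Maribel: $688,199.4 × 0.0042 = $2,890.43748
Bellmead USD: $688,199.4 × 0.0178 = $12,249.94932
Hospital District: $688,199.4 × 0.00384 = $2,642.685696
Ferndale Township: $688,199.4 × 0.00566 = $3,895.208604
Total = $5,202.787464 + $2,890.43748 + $12,249.94932 + $2,642.685696 + $3,895.208604 = $26,881.068564

$26,881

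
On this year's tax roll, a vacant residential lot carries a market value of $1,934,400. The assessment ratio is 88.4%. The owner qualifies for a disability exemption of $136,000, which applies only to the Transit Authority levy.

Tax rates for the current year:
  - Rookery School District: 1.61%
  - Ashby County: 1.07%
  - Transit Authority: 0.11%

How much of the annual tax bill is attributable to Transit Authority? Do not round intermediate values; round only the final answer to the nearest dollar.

$1,731

Assessed value = $1,934,400 × 0.884 = $1,710,009.6
Transit Authority taxable value = $1,710,009.6 − $136,000 = $1,574,009.6
Transit Authority levy = $1,574,009.6 × 0.0011 = $1,731.41056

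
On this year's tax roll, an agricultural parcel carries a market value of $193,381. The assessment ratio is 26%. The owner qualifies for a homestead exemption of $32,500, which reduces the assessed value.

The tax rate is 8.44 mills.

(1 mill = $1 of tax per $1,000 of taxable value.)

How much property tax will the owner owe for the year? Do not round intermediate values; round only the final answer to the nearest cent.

$150.06

Assessed value = $193,381 × 0.26 = $50,279.06
Taxable value = $50,279.06 − $32,500 = $17,779.06
Tax = $17,779.06 × 0.00844 = $150.0552664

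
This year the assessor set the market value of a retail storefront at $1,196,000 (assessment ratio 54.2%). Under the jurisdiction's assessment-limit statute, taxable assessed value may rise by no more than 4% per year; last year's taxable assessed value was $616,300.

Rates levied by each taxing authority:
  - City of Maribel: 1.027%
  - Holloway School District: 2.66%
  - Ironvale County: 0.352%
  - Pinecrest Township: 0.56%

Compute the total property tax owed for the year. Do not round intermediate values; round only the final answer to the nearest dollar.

$29,477

Uncapped assessed value = $1,196,000 × 0.542 = $648,232
Cap limit = $616,300 × 1.04 = $640,952
Taxable assessed value = min($648,232, $640,952) = $640,952 (cap binds)
City of Maribel: $640,952 × 0.01027 = $6,582.57704
Holloway School District: $640,952 × 0.0266 = $17,049.3232
Ironvale County: $640,952 × 0.00352 = $2,256.15104
Pinecrest Township: $640,952 × 0.0056 = $3,589.3312
Total = $29,477.38248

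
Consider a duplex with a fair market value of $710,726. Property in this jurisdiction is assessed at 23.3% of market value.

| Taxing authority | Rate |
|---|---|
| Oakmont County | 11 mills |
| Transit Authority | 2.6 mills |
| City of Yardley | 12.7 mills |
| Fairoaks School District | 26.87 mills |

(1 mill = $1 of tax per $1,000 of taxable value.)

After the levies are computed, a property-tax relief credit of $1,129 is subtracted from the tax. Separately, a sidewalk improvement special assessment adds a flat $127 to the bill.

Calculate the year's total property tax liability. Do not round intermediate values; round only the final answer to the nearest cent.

Assessed value = $710,726 × 0.233 = $165,599.158
Oakmont County: $165,599.158 × 0.011 = $1,821.590738
Transit Authority: $165,599.158 × 0.0026 = $430.5578108
City of Yardley: $165,599.158 × 0.0127 = $2,103.1093066
Fairoaks School District: $165,599.158 × 0.02687 = $4,449.64937546
Levies subtotal = $8,804.90723086
After credit = $8,804.90723086 − $1,129 = $7,675.90723086
Total = $7,675.90723086 + $127 = $7,802.90723086

$7,802.91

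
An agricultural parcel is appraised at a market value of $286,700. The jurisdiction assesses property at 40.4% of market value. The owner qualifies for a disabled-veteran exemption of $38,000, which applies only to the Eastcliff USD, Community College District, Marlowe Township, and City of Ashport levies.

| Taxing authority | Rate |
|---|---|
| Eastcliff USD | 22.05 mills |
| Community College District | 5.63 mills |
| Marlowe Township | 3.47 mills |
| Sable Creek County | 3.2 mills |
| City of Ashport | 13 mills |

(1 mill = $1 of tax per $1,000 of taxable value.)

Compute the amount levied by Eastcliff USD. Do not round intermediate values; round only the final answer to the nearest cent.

$1,716.08

Assessed value = $286,700 × 0.404 = $115,826.8
Eastcliff USD taxable value = $115,826.8 − $38,000 = $77,826.8
Eastcliff USD levy = $77,826.8 × 0.02205 = $1,716.08094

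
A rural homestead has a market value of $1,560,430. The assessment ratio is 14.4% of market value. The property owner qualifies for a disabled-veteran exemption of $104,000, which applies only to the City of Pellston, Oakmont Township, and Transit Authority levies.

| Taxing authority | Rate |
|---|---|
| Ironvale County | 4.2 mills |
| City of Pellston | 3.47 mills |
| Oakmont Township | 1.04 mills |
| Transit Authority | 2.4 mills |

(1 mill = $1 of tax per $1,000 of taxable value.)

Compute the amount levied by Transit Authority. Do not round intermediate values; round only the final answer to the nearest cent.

$289.68

Assessed value = $1,560,430 × 0.144 = $224,701.92
Transit Authority taxable value = $224,701.92 − $104,000 = $120,701.92
Transit Authority levy = $120,701.92 × 0.0024 = $289.684608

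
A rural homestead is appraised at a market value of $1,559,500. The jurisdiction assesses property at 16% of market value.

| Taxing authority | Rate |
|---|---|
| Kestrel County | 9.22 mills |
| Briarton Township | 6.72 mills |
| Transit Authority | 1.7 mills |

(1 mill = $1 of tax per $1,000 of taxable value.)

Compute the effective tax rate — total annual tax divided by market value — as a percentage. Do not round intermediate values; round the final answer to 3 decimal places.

0.282%

Assessed value = $1,559,500 × 0.16 = $249,520
Kestrel County: $249,520 × 0.00922 = $2,300.5744
Briarton Township: $249,520 × 0.00672 = $1,676.7744
Transit Authority: $249,520 × 0.0017 = $424.184
Total tax = $4,401.5328
Effective rate = $4,401.5328 ÷ $1,559,500 = 0.282% of market value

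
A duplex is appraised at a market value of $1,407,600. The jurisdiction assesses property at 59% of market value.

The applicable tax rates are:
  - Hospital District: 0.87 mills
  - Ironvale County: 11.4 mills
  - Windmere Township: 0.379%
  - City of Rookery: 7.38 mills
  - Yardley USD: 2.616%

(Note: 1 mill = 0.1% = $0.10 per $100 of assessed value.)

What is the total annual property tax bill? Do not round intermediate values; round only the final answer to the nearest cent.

Assessed value = $1,407,600 × 0.59 = $830,484
Hospital District: $830,484 × 0.00087 = $722.52108
Ironvale County: $830,484 × 0.0114 = $9,467.5176
Windmere Township: $830,484 × 0.00379 = $3,147.53436
City of Rookery: $830,484 × 0.00738 = $6,128.97192
Yardley USD: $830,484 × 0.02616 = $21,725.46144
Total = $41,192.0064

$41,192.01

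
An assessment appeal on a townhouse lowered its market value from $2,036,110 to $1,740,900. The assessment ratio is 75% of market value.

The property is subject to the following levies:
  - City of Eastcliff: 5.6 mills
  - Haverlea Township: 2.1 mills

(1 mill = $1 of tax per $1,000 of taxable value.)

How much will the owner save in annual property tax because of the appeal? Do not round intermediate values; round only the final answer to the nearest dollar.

Old assessed value = $2,036,110 × 0.75 = $1,527,082.5
New assessed value = $1,740,900 × 0.75 = $1,305,675
Combined rate = 0.0056 + 0.0021 = 0.0077
Old tax = $1,527,082.5 × 0.0077 = $11,758.53525
New tax = $1,305,675 × 0.0077 = $10,053.6975
Reduction = $11,758.53525 − $10,053.6975 = $1,704.83775

$1,705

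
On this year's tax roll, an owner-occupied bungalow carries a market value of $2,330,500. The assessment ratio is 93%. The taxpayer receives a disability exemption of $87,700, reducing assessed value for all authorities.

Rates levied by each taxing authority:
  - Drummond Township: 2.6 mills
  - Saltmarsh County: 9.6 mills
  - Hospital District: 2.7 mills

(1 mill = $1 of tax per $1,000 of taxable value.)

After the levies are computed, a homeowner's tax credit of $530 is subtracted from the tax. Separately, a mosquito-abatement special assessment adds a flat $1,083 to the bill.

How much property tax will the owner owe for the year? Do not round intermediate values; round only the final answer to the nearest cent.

$31,540.01

Assessed value = $2,330,500 × 0.93 = $2,167,365
Taxable value = $2,167,365 − $87,700 = $2,079,665
Drummond Township: $2,079,665 × 0.0026 = $5,407.129
Saltmarsh County: $2,079,665 × 0.0096 = $19,964.784
Hospital District: $2,079,665 × 0.0027 = $5,615.0955
Levies subtotal = $30,987.0085
After credit = $30,987.0085 − $530 = $30,457.0085
Total = $30,457.0085 + $1,083 = $31,540.0085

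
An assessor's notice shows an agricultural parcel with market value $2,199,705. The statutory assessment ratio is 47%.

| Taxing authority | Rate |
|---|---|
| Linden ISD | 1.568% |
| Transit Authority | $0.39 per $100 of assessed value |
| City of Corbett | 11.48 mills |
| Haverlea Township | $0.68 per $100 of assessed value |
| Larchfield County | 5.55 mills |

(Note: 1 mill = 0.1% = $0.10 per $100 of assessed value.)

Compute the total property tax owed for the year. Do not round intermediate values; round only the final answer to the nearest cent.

$44,879.92

Assessed value = $2,199,705 × 0.47 = $1,033,861.35
Linden ISD: $1,033,861.35 × 0.01568 = $16,210.945968
Transit Authority: $1,033,861.35 × 0.0039 = $4,032.059265
City of Corbett: $1,033,861.35 × 0.01148 = $11,868.728298
Haverlea Township: $1,033,861.35 × 0.0068 = $7,030.25718
Larchfield County: $1,033,861.35 × 0.00555 = $5,737.9304925
Total = $44,879.9212035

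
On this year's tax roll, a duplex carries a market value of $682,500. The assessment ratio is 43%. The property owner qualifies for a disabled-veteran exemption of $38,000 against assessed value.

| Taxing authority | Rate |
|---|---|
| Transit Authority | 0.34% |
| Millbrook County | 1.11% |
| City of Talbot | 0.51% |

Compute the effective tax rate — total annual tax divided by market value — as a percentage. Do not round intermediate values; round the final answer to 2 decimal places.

0.73%

Assessed value = $682,500 × 0.43 = $293,475
Taxable value = $293,475 − $38,000 = $255,475
Transit Authority: $255,475 × 0.0034 = $868.615
Millbrook County: $255,475 × 0.0111 = $2,835.7725
City of Talbot: $255,475 × 0.0051 = $1,302.9225
Total tax = $5,007.31
Effective rate = $5,007.31 ÷ $682,500 = 0.73% of market value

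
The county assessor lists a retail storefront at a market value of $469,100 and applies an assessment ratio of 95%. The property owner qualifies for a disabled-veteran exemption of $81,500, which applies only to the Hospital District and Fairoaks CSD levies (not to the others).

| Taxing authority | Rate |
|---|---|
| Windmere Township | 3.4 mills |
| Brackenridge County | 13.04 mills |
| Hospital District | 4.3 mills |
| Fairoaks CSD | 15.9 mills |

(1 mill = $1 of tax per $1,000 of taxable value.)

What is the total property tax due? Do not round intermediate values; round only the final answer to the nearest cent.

Assessed value = $469,100 × 0.95 = $445,645
Windmere Township: $445,645 × 0.0034 = $1,515.193
Brackenridge County: $445,645 × 0.01304 = $5,811.2108
Hospital District: ($445,645 − $81,500) × 0.0043 = $364,145 × 0.0043 = $1,565.8235
Fairoaks CSD: ($445,645 − $81,500) × 0.0159 = $364,145 × 0.0159 = $5,789.9055
Total = $14,682.1328

$14,682.13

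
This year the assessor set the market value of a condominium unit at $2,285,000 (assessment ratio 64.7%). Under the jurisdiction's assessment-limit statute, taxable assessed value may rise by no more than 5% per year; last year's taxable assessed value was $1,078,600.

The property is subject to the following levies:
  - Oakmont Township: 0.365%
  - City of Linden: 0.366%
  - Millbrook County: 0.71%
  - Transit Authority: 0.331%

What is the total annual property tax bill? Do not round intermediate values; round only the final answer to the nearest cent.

Uncapped assessed value = $2,285,000 × 0.647 = $1,478,395
Cap limit = $1,078,600 × 1.05 = $1,132,530
Taxable assessed value = min($1,478,395, $1,132,530) = $1,132,530 (cap binds)
Oakmont Township: $1,132,530 × 0.00365 = $4,133.7345
City of Linden: $1,132,530 × 0.00366 = $4,145.0598
Millbrook County: $1,132,530 × 0.0071 = $8,040.963
Transit Authority: $1,132,530 × 0.00331 = $3,748.6743
Total = $20,068.4316

$20,068.43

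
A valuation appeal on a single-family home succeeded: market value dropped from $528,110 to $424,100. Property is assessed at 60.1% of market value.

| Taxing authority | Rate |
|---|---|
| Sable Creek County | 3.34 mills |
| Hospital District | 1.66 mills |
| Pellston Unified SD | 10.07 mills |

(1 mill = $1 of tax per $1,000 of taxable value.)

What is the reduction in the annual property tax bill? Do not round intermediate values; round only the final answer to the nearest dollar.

Old assessed value = $528,110 × 0.601 = $317,394.11
New assessed value = $424,100 × 0.601 = $254,884.1
Combined rate = 0.00334 + 0.00166 + 0.01007 = 0.01507
Old tax = $317,394.11 × 0.01507 = $4,783.1292377
New tax = $254,884.1 × 0.01507 = $3,841.103387
Reduction = $4,783.1292377 − $3,841.103387 = $942.0258507

$942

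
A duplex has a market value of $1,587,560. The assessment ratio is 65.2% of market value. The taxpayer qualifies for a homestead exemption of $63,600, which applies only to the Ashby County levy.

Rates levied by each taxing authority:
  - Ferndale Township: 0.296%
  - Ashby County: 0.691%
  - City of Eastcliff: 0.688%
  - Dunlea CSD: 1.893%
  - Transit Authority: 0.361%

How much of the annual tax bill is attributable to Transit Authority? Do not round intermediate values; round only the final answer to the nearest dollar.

Assessed value = $1,587,560 × 0.652 = $1,035,089.12
Transit Authority taxable value = $1,035,089.12 (exemption does not apply)
Transit Authority levy = $1,035,089.12 × 0.00361 = $3,736.6717232

$3,737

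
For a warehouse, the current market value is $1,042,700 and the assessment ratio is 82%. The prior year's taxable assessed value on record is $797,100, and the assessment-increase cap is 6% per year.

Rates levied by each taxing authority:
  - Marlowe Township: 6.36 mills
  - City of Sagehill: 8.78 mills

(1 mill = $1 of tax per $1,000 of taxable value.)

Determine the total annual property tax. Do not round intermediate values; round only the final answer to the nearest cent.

Uncapped assessed value = $1,042,700 × 0.82 = $855,014
Cap limit = $797,100 × 1.06 = $844,926
Taxable assessed value = min($855,014, $844,926) = $844,926 (cap binds)
Marlowe Township: $844,926 × 0.00636 = $5,373.72936
City of Sagehill: $844,926 × 0.00878 = $7,418.45028
Total = $12,792.17964

$12,792.18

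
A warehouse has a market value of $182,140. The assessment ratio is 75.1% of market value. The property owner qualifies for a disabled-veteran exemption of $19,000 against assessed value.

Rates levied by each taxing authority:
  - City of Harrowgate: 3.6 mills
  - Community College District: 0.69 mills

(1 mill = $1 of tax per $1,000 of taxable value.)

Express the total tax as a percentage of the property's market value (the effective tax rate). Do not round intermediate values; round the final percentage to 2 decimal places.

Assessed value = $182,140 × 0.751 = $136,787.14
Taxable value = $136,787.14 − $19,000 = $117,787.14
City of Harrowgate: $117,787.14 × 0.0036 = $424.033704
Community College District: $117,787.14 × 0.00069 = $81.2731266
Total tax = $505.3068306
Effective rate = $505.3068306 ÷ $182,140 = 0.28% of market value

0.28%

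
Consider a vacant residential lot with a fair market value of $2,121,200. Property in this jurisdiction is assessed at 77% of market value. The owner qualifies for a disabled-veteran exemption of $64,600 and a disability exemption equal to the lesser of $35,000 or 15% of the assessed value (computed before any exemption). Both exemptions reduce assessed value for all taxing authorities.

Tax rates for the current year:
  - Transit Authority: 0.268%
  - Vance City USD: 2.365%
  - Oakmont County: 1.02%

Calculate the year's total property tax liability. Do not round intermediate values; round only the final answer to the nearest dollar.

$56,027

Assessed value = $2,121,200 × 0.77 = $1,633,324
Disability exemption = min($35,000, 15% × $1,633,324) = min($35,000, $244,998.6) = $35,000 (dollar cap binds)
Taxable value = $1,633,324 − $64,600 − $35,000 = $1,533,724
Transit Authority: $1,533,724 × 0.00268 = $4,110.38032
Vance City USD: $1,533,724 × 0.02365 = $36,272.5726
Oakmont County: $1,533,724 × 0.0102 = $15,643.9848
Total = $56,026.93772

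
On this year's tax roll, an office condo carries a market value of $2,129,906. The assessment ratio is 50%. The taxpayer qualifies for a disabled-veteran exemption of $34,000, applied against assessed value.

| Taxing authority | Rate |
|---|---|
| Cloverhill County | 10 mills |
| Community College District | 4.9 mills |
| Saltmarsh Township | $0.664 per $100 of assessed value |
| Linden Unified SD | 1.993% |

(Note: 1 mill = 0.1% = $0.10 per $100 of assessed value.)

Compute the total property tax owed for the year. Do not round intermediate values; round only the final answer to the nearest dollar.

$42,754

Assessed value = $2,129,906 × 0.5 = $1,064,953
Taxable value = $1,064,953 − $34,000 = $1,030,953
Cloverhill County: $1,030,953 × 0.01 = $10,309.53
Community College District: $1,030,953 × 0.0049 = $5,051.6697
Saltmarsh Township: $1,030,953 × 0.00664 = $6,845.52792
Linden Unified SD: $1,030,953 × 0.01993 = $20,546.89329
Total = $42,753.62091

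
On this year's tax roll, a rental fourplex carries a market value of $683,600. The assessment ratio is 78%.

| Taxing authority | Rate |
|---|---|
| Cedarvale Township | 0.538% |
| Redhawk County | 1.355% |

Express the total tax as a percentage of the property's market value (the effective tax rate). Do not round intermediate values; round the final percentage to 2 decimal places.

Assessed value = $683,600 × 0.78 = $533,208
Cedarvale Township: $533,208 × 0.00538 = $2,868.65904
Redhawk County: $533,208 × 0.01355 = $7,224.9684
Total tax = $10,093.62744
Effective rate = $10,093.62744 ÷ $683,600 = 1.48% of market value

1.48%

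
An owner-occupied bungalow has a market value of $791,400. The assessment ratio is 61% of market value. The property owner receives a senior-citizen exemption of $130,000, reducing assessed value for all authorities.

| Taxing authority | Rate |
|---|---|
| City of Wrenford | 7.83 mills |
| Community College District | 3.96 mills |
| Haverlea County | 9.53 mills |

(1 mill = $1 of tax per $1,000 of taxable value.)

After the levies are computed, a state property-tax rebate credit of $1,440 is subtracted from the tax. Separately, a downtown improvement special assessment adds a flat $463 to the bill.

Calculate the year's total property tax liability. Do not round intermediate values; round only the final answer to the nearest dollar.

Assessed value = $791,400 × 0.61 = $482,754
Taxable value = $482,754 − $130,000 = $352,754
City of Wrenford: $352,754 × 0.00783 = $2,762.06382
Community College District: $352,754 × 0.00396 = $1,396.90584
Haverlea County: $352,754 × 0.00953 = $3,361.74562
Levies subtotal = $7,520.71528
After credit = $7,520.71528 − $1,440 = $6,080.71528
Total = $6,080.71528 + $463 = $6,543.71528

$6,544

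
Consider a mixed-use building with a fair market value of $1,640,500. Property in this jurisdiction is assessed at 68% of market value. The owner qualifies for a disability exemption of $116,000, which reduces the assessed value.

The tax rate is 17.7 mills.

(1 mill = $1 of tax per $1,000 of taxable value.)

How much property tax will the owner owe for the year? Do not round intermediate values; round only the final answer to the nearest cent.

$17,691.86

Assessed value = $1,640,500 × 0.68 = $1,115,540
Taxable value = $1,115,540 − $116,000 = $999,540
Tax = $999,540 × 0.0177 = $17,691.858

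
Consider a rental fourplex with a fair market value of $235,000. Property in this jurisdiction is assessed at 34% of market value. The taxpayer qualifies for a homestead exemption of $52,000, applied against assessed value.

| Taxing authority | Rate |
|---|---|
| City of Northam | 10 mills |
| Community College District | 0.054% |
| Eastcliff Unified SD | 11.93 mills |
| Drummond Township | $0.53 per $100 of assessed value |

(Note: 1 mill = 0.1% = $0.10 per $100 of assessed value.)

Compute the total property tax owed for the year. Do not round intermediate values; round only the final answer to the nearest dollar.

$775

Assessed value = $235,000 × 0.34 = $79,900
Taxable value = $79,900 − $52,000 = $27,900
City of Northam: $27,900 × 0.01 = $279
Community College District: $27,900 × 0.00054 = $15.066
Eastcliff Unified SD: $27,900 × 0.01193 = $332.847
Drummond Township: $27,900 × 0.0053 = $147.87
Total = $774.783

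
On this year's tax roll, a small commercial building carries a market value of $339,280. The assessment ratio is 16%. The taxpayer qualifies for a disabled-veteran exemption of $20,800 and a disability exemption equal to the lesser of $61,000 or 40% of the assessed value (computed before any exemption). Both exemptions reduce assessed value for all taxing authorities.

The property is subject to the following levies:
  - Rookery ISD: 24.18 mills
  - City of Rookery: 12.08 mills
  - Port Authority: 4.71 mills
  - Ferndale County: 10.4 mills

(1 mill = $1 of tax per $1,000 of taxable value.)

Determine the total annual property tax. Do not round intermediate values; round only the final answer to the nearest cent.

Assessed value = $339,280 × 0.16 = $54,284.8
Disability exemption = min($61,000, 40% × $54,284.8) = min($61,000, $21,713.92) = $21,713.92 (percentage binds)
Taxable value = $54,284.8 − $20,800 − $21,713.92 = $11,770.88
Rookery ISD: $11,770.88 × 0.02418 = $284.6198784
City of Rookery: $11,770.88 × 0.01208 = $142.1922304
Port Authority: $11,770.88 × 0.00471 = $55.4408448
Ferndale County: $11,770.88 × 0.0104 = $122.417152
Total = $604.6701056

$604.67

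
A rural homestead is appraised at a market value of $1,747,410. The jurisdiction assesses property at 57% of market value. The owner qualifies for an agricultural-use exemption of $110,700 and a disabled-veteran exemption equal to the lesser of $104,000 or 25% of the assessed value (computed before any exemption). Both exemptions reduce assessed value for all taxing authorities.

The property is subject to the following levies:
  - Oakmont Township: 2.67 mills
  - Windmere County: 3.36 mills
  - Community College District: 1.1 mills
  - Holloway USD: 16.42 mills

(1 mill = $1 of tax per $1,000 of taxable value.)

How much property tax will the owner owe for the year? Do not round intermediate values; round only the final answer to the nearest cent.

Assessed value = $1,747,410 × 0.57 = $996,023.7
Disabled-veteran exemption = min($104,000, 25% × $996,023.7) = min($104,000, $249,005.925) = $104,000 (dollar cap binds)
Taxable value = $996,023.7 − $110,700 − $104,000 = $781,323.7
Oakmont Township: $781,323.7 × 0.00267 = $2,086.134279
Windmere County: $781,323.7 × 0.00336 = $2,625.247632
Community College District: $781,323.7 × 0.0011 = $859.45607
Holloway USD: $781,323.7 × 0.01642 = $12,829.335154
Total = $18,400.173135

$18,400.17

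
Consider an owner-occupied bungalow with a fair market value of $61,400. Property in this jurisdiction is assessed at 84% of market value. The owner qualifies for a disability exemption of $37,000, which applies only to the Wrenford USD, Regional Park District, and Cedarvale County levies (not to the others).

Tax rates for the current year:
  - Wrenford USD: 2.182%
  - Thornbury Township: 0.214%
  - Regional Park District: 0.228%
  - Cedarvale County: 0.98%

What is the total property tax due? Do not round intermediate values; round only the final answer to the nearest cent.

Assessed value = $61,400 × 0.84 = $51,576
Wrenford USD: ($51,576 − $37,000) × 0.02182 = $14,576 × 0.02182 = $318.04832
Thornbury Township: $51,576 × 0.00214 = $110.37264
Regional Park District: ($51,576 − $37,000) × 0.00228 = $14,576 × 0.00228 = $33.23328
Cedarvale County: ($51,576 − $37,000) × 0.0098 = $14,576 × 0.0098 = $142.8448
Total = $604.49904

$604.50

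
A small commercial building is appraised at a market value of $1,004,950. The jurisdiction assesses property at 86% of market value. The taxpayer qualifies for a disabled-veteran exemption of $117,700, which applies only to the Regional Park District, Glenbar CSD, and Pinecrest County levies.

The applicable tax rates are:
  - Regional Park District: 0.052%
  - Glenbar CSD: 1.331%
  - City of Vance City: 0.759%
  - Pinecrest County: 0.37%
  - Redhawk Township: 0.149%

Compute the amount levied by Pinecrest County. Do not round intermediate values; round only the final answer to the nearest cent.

Assessed value = $1,004,950 × 0.86 = $864,257
Pinecrest County taxable value = $864,257 − $117,700 = $746,557
Pinecrest County levy = $746,557 × 0.0037 = $2,762.2609

$2,762.26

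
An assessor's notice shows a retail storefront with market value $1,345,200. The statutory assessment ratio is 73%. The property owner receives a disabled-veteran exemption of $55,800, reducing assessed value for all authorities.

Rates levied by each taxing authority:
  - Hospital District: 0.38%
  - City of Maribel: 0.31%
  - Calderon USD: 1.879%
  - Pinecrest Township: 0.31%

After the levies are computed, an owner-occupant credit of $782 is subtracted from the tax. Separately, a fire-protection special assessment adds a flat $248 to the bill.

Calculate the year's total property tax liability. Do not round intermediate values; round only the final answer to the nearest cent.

Assessed value = $1,345,200 × 0.73 = $981,996
Taxable value = $981,996 − $55,800 = $926,196
Hospital District: $926,196 × 0.0038 = $3,519.5448
City of Maribel: $926,196 × 0.0031 = $2,871.2076
Calderon USD: $926,196 × 0.01879 = $17,403.22284
Pinecrest Township: $926,196 × 0.0031 = $2,871.2076
Levies subtotal = $26,665.18284
After credit = $26,665.18284 − $782 = $25,883.18284
Total = $25,883.18284 + $248 = $26,131.18284

$26,131.18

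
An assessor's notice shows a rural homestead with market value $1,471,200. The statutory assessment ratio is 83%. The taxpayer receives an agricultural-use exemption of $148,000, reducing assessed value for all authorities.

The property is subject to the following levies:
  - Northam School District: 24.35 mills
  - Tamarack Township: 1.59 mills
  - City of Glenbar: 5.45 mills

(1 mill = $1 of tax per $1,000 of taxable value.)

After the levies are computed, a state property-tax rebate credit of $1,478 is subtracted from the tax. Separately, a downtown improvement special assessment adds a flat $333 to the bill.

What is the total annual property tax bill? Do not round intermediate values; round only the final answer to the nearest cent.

Assessed value = $1,471,200 × 0.83 = $1,221,096
Taxable value = $1,221,096 − $148,000 = $1,073,096
Northam School District: $1,073,096 × 0.02435 = $26,129.8876
Tamarack Township: $1,073,096 × 0.00159 = $1,706.22264
City of Glenbar: $1,073,096 × 0.00545 = $5,848.3732
Levies subtotal = $33,684.48344
After credit = $33,684.48344 − $1,478 = $32,206.48344
Total = $32,206.48344 + $333 = $32,539.48344

$32,539.48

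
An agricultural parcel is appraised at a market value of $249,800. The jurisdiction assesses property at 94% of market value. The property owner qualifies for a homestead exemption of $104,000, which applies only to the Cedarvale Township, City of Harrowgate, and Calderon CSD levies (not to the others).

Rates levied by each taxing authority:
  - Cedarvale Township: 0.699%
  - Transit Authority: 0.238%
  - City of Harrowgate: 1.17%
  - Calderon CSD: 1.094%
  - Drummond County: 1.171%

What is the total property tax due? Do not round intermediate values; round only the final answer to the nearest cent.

$7,184.46

Assessed value = $249,800 × 0.94 = $234,812
Cedarvale Township: ($234,812 − $104,000) × 0.00699 = $130,812 × 0.00699 = $914.37588
Transit Authority: $234,812 × 0.00238 = $558.85256
City of Harrowgate: ($234,812 − $104,000) × 0.0117 = $130,812 × 0.0117 = $1,530.5004
Calderon CSD: ($234,812 − $104,000) × 0.01094 = $130,812 × 0.01094 = $1,431.08328
Drummond County: $234,812 × 0.01171 = $2,749.64852
Total = $7,184.46064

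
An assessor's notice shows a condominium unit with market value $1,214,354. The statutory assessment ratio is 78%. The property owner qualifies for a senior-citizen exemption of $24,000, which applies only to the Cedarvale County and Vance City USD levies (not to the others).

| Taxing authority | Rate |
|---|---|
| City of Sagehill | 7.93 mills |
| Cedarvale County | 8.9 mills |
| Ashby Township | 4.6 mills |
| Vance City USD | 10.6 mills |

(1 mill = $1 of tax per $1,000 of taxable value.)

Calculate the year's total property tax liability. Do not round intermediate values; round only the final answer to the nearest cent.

$29,870.69

Assessed value = $1,214,354 × 0.78 = $947,196.12
City of Sagehill: $947,196.12 × 0.00793 = $7,511.2652316
Cedarvale County: ($947,196.12 − $24,000) × 0.0089 = $923,196.12 × 0.0089 = $8,216.445468
Ashby Township: $947,196.12 × 0.0046 = $4,357.102152
Vance City USD: ($947,196.12 − $24,000) × 0.0106 = $923,196.12 × 0.0106 = $9,785.878872
Total = $29,870.6917236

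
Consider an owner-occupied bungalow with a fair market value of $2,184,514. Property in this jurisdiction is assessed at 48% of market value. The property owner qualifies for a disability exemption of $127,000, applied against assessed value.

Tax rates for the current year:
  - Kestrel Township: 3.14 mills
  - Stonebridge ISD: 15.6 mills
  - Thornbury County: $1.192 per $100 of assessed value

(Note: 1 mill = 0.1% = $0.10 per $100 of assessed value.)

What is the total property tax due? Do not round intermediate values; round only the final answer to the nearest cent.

Assessed value = $2,184,514 × 0.48 = $1,048,566.72
Taxable value = $1,048,566.72 − $127,000 = $921,566.72
Kestrel Township: $921,566.72 × 0.00314 = $2,893.7195008
Stonebridge ISD: $921,566.72 × 0.0156 = $14,376.440832
Thornbury County: $921,566.72 × 0.01192 = $10,985.0753024
Total = $28,255.2356352

$28,255.24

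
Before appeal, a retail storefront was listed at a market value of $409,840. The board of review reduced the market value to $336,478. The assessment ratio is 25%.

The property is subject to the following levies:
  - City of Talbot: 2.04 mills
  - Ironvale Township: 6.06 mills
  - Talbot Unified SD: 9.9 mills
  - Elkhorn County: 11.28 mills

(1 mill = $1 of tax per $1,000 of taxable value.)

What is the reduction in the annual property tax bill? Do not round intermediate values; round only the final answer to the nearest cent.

$537.01

Old assessed value = $409,840 × 0.25 = $102,460
New assessed value = $336,478 × 0.25 = $84,119.5
Combined rate = 0.00204 + 0.00606 + 0.0099 + 0.01128 = 0.02928
Old tax = $102,460 × 0.02928 = $3,000.0288
New tax = $84,119.5 × 0.02928 = $2,463.01896
Reduction = $3,000.0288 − $2,463.01896 = $537.00984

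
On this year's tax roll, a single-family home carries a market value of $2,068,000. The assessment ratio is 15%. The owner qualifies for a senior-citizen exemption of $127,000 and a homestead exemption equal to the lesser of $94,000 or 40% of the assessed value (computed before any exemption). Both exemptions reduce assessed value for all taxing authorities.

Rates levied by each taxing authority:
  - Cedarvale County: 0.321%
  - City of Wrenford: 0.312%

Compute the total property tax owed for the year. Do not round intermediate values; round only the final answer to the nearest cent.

$564.64

Assessed value = $2,068,000 × 0.15 = $310,200
Homestead exemption = min($94,000, 40% × $310,200) = min($94,000, $124,080) = $94,000 (dollar cap binds)
Taxable value = $310,200 − $127,000 − $94,000 = $89,200
Cedarvale County: $89,200 × 0.00321 = $286.332
City of Wrenford: $89,200 × 0.00312 = $278.304
Total = $564.636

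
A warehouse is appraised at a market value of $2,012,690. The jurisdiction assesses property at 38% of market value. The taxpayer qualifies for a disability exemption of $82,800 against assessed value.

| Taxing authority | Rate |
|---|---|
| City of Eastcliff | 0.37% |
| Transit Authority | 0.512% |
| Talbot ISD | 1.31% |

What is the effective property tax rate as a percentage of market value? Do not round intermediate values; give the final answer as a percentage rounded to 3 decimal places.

0.743%

Assessed value = $2,012,690 × 0.38 = $764,822.2
Taxable value = $764,822.2 − $82,800 = $682,022.2
City of Eastcliff: $682,022.2 × 0.0037 = $2,523.48214
Transit Authority: $682,022.2 × 0.00512 = $3,491.953664
Talbot ISD: $682,022.2 × 0.0131 = $8,934.49082
Total tax = $14,949.926624
Effective rate = $14,949.926624 ÷ $2,012,690 = 0.743% of market value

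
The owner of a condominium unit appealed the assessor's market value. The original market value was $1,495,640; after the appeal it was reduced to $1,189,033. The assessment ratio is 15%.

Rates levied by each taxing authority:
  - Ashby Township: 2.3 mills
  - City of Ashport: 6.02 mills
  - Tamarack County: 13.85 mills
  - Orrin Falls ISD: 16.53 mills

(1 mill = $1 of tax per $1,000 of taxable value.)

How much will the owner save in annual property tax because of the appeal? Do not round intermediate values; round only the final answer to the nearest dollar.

Old assessed value = $1,495,640 × 0.15 = $224,346
New assessed value = $1,189,033 × 0.15 = $178,354.95
Combined rate = 0.0023 + 0.00602 + 0.01385 + 0.01653 = 0.0387
Old tax = $224,346 × 0.0387 = $8,682.1902
New tax = $178,354.95 × 0.0387 = $6,902.336565
Reduction = $8,682.1902 − $6,902.336565 = $1,779.853635

$1,780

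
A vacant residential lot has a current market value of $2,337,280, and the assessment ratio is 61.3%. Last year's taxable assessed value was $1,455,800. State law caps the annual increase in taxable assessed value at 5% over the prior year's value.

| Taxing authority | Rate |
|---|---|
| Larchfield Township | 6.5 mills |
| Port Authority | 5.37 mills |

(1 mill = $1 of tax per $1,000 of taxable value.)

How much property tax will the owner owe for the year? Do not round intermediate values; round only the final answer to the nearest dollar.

$17,007

Uncapped assessed value = $2,337,280 × 0.613 = $1,432,752.64
Cap limit = $1,455,800 × 1.05 = $1,528,590
Taxable assessed value = min($1,432,752.64, $1,528,590) = $1,432,752.64 (cap does not bind)
Larchfield Township: $1,432,752.64 × 0.0065 = $9,312.89216
Port Authority: $1,432,752.64 × 0.00537 = $7,693.8816768
Total = $17,006.7738368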